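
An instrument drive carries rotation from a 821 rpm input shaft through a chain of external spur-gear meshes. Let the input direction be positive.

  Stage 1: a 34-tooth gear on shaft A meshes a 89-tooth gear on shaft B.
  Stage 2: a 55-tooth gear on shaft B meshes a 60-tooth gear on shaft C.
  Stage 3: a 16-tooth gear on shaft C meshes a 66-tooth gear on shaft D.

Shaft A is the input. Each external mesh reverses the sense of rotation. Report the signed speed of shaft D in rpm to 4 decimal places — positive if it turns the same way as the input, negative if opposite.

-69.6979 rpm (opposite to input, |ω| = 69.6979 rpm)

Stage 1 [34T→89T]: ω = 821.0000×34/89 = 313.6404 rpm, dir flips to −; running = −313.6404
Stage 2 [55T→60T]: ω = 313.6404×55/60 = 287.5037 rpm, dir flips to +; running = +287.5037
Stage 3 [16T→66T]: ω = 287.5037×16/66 = 69.6979 rpm, dir flips to −; running = −69.6979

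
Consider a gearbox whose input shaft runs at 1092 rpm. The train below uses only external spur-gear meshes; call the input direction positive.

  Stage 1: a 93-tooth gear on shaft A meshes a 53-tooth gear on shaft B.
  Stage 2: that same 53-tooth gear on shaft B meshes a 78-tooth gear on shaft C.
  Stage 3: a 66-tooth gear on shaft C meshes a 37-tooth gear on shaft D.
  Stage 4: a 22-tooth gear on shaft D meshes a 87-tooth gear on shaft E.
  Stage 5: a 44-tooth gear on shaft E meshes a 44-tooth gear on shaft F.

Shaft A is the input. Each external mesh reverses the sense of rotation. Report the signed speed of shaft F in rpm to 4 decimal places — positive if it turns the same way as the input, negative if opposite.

-587.2954 rpm (opposite to input, |ω| = 587.2954 rpm)

Stage 1 [93T→53T]: ω = 1092.0000×93/53 = 1916.1509 rpm, dir flips to −; running = −1916.1509
Stage 2 [53T→78T]: ω = 1916.1509×53/78 = 1302.0000 rpm, dir flips to +; running = +1302.0000
Stage 3 [66T→37T]: ω = 1302.0000×66/37 = 2322.4865 rpm, dir flips to −; running = −2322.4865
Stage 4 [22T→87T]: ω = 2322.4865×22/87 = 587.2954 rpm, dir flips to +; running = +587.2954
Stage 5 [44T→44T]: ω = 587.2954×44/44 = 587.2954 rpm, dir flips to −; running = −587.2954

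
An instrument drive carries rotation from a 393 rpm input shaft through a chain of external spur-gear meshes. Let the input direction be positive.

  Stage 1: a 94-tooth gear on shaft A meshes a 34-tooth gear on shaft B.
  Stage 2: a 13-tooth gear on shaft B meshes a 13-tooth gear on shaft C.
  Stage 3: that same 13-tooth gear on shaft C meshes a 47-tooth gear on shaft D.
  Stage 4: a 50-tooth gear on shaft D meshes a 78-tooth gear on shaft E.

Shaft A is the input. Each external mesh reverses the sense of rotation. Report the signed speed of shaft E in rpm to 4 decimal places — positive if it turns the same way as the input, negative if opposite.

Stage 1 [94T→34T]: ω = 393.0000×94/34 = 1086.5294 rpm, dir flips to −; running = −1086.5294
Stage 2 [13T→13T]: ω = 1086.5294×13/13 = 1086.5294 rpm, dir flips to +; running = +1086.5294
Stage 3 [13T→47T]: ω = 1086.5294×13/47 = 300.5294 rpm, dir flips to −; running = −300.5294
Stage 4 [50T→78T]: ω = 300.5294×50/78 = 192.6471 rpm, dir flips to +; running = +192.6471

+192.6471 rpm (same as input, |ω| = 192.6471 rpm)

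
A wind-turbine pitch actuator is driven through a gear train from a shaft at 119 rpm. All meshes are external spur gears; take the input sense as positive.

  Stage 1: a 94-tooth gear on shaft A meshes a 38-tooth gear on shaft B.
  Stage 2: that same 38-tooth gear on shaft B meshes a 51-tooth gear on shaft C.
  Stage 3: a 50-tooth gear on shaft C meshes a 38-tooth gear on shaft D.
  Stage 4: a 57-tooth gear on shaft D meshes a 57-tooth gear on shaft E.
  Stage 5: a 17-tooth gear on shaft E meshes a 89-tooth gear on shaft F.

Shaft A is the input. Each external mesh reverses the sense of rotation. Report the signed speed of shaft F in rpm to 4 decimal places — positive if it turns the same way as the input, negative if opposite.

-55.1252 rpm (opposite to input, |ω| = 55.1252 rpm)

Stage 1 [94T→38T]: ω = 119.0000×94/38 = 294.3684 rpm, dir flips to −; running = −294.3684
Stage 2 [38T→51T]: ω = 294.3684×38/51 = 219.3333 rpm, dir flips to +; running = +219.3333
Stage 3 [50T→38T]: ω = 219.3333×50/38 = 288.5965 rpm, dir flips to −; running = −288.5965
Stage 4 [57T→57T]: ω = 288.5965×57/57 = 288.5965 rpm, dir flips to +; running = +288.5965
Stage 5 [17T→89T]: ω = 288.5965×17/89 = 55.1252 rpm, dir flips to −; running = −55.1252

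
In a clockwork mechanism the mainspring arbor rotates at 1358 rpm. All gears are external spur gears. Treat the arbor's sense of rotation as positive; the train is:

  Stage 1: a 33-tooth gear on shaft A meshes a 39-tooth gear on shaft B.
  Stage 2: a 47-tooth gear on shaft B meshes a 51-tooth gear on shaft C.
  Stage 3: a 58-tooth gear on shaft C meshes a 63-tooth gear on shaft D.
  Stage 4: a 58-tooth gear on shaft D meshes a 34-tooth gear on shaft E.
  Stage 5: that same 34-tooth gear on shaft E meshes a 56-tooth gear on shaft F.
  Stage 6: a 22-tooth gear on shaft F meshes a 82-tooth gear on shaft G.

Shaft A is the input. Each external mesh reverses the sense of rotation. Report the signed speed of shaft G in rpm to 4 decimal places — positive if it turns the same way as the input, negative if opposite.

Stage 1 [33T→39T]: ω = 1358.0000×33/39 = 1149.0769 rpm, dir flips to −; running = −1149.0769
Stage 2 [47T→51T]: ω = 1149.0769×47/51 = 1058.9532 rpm, dir flips to +; running = +1058.9532
Stage 3 [58T→63T]: ω = 1058.9532×58/63 = 974.9093 rpm, dir flips to −; running = −974.9093
Stage 4 [58T→34T]: ω = 974.9093×58/34 = 1663.0806 rpm, dir flips to +; running = +1663.0806
Stage 5 [34T→56T]: ω = 1663.0806×34/56 = 1009.7275 rpm, dir flips to −; running = −1009.7275
Stage 6 [22T→82T]: ω = 1009.7275×22/82 = 270.9025 rpm, dir flips to +; running = +270.9025

+270.9025 rpm (same as input, |ω| = 270.9025 rpm)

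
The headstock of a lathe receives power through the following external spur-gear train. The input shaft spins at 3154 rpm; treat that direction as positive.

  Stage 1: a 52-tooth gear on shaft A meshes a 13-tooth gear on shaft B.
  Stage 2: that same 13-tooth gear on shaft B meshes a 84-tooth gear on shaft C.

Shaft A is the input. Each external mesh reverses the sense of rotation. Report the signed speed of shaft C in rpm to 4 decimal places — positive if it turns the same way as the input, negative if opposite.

Stage 1 [52T→13T]: ω = 3154.0000×52/13 = 12616.0000 rpm, dir flips to −; running = −12616.0000
Stage 2 [13T→84T]: ω = 12616.0000×13/84 = 1952.4762 rpm, dir flips to +; running = +1952.4762

+1952.4762 rpm (same as input, |ω| = 1952.4762 rpm)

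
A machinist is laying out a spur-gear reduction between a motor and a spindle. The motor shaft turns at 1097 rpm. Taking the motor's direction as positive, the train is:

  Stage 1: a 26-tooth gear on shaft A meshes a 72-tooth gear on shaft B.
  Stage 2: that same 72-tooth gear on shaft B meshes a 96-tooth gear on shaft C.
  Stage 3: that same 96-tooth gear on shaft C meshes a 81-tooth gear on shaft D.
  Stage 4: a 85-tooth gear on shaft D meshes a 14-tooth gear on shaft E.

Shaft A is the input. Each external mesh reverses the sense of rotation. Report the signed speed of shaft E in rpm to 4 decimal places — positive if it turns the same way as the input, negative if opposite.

Stage 1 [26T→72T]: ω = 1097.0000×26/72 = 396.1389 rpm, dir flips to −; running = −396.1389
Stage 2 [72T→96T]: ω = 396.1389×72/96 = 297.1042 rpm, dir flips to +; running = +297.1042
Stage 3 [96T→81T]: ω = 297.1042×96/81 = 352.1235 rpm, dir flips to −; running = −352.1235
Stage 4 [85T→14T]: ω = 352.1235×85/14 = 2137.8924 rpm, dir flips to +; running = +2137.8924

+2137.8924 rpm (same as input, |ω| = 2137.8924 rpm)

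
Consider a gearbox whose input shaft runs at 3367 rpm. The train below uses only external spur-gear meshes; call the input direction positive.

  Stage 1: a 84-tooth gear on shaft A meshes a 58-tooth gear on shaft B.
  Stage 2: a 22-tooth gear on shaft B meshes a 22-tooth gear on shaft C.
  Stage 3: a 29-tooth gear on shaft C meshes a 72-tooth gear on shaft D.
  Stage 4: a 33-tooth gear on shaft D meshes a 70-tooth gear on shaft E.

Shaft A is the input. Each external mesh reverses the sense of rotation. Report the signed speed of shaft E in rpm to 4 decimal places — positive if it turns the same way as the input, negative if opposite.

Stage 1 [84T→58T]: ω = 3367.0000×84/58 = 4876.3448 rpm, dir flips to −; running = −4876.3448
Stage 2 [22T→22T]: ω = 4876.3448×22/22 = 4876.3448 rpm, dir flips to +; running = +4876.3448
Stage 3 [29T→72T]: ω = 4876.3448×29/72 = 1964.0833 rpm, dir flips to −; running = −1964.0833
Stage 4 [33T→70T]: ω = 1964.0833×33/70 = 925.9250 rpm, dir flips to +; running = +925.9250

+925.9250 rpm (same as input, |ω| = 925.9250 rpm)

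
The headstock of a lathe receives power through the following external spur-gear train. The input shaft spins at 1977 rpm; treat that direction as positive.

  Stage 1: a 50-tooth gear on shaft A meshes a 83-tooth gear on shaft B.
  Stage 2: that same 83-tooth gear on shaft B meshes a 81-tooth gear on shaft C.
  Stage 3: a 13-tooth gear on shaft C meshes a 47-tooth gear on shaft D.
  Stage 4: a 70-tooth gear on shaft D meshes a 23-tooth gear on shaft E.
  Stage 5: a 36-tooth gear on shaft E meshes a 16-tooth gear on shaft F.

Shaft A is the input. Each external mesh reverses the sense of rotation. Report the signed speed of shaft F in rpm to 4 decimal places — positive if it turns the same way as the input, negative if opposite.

-2311.4786 rpm (opposite to input, |ω| = 2311.4786 rpm)

Stage 1 [50T→83T]: ω = 1977.0000×50/83 = 1190.9639 rpm, dir flips to −; running = −1190.9639
Stage 2 [83T→81T]: ω = 1190.9639×83/81 = 1220.3704 rpm, dir flips to +; running = +1220.3704
Stage 3 [13T→47T]: ω = 1220.3704×13/47 = 337.5493 rpm, dir flips to −; running = −337.5493
Stage 4 [70T→23T]: ω = 337.5493×70/23 = 1027.3238 rpm, dir flips to +; running = +1027.3238
Stage 5 [36T→16T]: ω = 1027.3238×36/16 = 2311.4786 rpm, dir flips to −; running = −2311.4786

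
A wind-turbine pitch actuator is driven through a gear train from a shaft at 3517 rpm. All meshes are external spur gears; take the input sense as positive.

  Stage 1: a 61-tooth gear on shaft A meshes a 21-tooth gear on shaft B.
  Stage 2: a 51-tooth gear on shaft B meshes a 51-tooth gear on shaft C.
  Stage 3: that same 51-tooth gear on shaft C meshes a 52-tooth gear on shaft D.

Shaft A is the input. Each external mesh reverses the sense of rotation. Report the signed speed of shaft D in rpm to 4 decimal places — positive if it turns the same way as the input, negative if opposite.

-10019.5852 rpm (opposite to input, |ω| = 10019.5852 rpm)

Stage 1 [61T→21T]: ω = 3517.0000×61/21 = 10216.0476 rpm, dir flips to −; running = −10216.0476
Stage 2 [51T→51T]: ω = 10216.0476×51/51 = 10216.0476 rpm, dir flips to +; running = +10216.0476
Stage 3 [51T→52T]: ω = 10216.0476×51/52 = 10019.5852 rpm, dir flips to −; running = −10019.5852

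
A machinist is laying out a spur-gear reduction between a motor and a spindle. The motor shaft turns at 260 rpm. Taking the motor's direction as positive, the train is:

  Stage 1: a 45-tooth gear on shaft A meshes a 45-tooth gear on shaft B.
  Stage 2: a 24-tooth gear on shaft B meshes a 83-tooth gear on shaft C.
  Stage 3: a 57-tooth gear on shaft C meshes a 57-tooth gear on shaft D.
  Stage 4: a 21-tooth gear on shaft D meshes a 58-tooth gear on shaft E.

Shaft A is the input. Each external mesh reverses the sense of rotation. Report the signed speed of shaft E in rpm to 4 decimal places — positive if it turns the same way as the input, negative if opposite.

Stage 1 [45T→45T]: ω = 260.0000×45/45 = 260.0000 rpm, dir flips to −; running = −260.0000
Stage 2 [24T→83T]: ω = 260.0000×24/83 = 75.1807 rpm, dir flips to +; running = +75.1807
Stage 3 [57T→57T]: ω = 75.1807×57/57 = 75.1807 rpm, dir flips to −; running = −75.1807
Stage 4 [21T→58T]: ω = 75.1807×21/58 = 27.2206 rpm, dir flips to +; running = +27.2206

+27.2206 rpm (same as input, |ω| = 27.2206 rpm)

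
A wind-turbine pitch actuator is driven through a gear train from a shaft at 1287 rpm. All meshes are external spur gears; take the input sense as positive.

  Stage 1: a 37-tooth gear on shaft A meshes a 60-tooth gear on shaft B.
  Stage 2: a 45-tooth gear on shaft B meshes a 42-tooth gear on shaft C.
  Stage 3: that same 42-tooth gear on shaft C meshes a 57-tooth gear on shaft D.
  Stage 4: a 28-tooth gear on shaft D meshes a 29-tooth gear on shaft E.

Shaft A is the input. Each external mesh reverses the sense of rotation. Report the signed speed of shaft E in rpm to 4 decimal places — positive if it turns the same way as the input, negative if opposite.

Stage 1 [37T→60T]: ω = 1287.0000×37/60 = 793.6500 rpm, dir flips to −; running = −793.6500
Stage 2 [45T→42T]: ω = 793.6500×45/42 = 850.3393 rpm, dir flips to +; running = +850.3393
Stage 3 [42T→57T]: ω = 850.3393×42/57 = 626.5658 rpm, dir flips to −; running = −626.5658
Stage 4 [28T→29T]: ω = 626.5658×28/29 = 604.9601 rpm, dir flips to +; running = +604.9601

+604.9601 rpm (same as input, |ω| = 604.9601 rpm)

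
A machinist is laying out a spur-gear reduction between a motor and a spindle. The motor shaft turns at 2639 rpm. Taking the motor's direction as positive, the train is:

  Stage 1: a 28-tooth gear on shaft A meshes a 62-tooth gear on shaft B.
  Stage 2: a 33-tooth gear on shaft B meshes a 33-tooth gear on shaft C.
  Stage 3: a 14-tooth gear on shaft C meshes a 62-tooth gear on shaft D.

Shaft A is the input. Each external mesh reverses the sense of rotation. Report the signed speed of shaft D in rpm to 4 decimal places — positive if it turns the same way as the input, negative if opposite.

-269.1176 rpm (opposite to input, |ω| = 269.1176 rpm)

Stage 1 [28T→62T]: ω = 2639.0000×28/62 = 1191.8065 rpm, dir flips to −; running = −1191.8065
Stage 2 [33T→33T]: ω = 1191.8065×33/33 = 1191.8065 rpm, dir flips to +; running = +1191.8065
Stage 3 [14T→62T]: ω = 1191.8065×14/62 = 269.1176 rpm, dir flips to −; running = −269.1176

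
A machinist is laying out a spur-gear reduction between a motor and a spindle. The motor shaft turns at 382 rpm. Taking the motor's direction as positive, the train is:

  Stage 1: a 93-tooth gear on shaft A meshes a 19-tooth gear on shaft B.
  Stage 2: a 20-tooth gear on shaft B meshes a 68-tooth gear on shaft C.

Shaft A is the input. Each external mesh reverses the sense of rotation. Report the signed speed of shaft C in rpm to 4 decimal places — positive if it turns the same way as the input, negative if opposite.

+549.9381 rpm (same as input, |ω| = 549.9381 rpm)

Stage 1 [93T→19T]: ω = 382.0000×93/19 = 1869.7895 rpm, dir flips to −; running = −1869.7895
Stage 2 [20T→68T]: ω = 1869.7895×20/68 = 549.9381 rpm, dir flips to +; running = +549.9381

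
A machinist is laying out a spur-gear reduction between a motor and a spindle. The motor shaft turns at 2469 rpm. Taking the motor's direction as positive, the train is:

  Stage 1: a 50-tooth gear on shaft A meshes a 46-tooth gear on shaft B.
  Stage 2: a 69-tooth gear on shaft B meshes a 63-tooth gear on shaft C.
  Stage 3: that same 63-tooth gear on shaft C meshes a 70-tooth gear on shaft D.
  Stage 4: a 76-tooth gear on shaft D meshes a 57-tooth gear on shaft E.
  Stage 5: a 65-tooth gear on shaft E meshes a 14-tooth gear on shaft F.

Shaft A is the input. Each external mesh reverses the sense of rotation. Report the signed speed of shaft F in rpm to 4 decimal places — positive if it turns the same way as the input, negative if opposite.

-16376.0204 rpm (opposite to input, |ω| = 16376.0204 rpm)

Stage 1 [50T→46T]: ω = 2469.0000×50/46 = 2683.6957 rpm, dir flips to −; running = −2683.6957
Stage 2 [69T→63T]: ω = 2683.6957×69/63 = 2939.2857 rpm, dir flips to +; running = +2939.2857
Stage 3 [63T→70T]: ω = 2939.2857×63/70 = 2645.3571 rpm, dir flips to −; running = −2645.3571
Stage 4 [76T→57T]: ω = 2645.3571×76/57 = 3527.1429 rpm, dir flips to +; running = +3527.1429
Stage 5 [65T→14T]: ω = 3527.1429×65/14 = 16376.0204 rpm, dir flips to −; running = −16376.0204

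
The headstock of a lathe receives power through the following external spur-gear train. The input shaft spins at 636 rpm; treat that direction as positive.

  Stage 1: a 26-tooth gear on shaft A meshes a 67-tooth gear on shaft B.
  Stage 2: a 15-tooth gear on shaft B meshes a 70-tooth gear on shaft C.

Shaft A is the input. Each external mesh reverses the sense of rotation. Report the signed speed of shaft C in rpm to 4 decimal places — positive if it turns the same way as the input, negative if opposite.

+52.8870 rpm (same as input, |ω| = 52.8870 rpm)

Stage 1 [26T→67T]: ω = 636.0000×26/67 = 246.8060 rpm, dir flips to −; running = −246.8060
Stage 2 [15T→70T]: ω = 246.8060×15/70 = 52.8870 rpm, dir flips to +; running = +52.8870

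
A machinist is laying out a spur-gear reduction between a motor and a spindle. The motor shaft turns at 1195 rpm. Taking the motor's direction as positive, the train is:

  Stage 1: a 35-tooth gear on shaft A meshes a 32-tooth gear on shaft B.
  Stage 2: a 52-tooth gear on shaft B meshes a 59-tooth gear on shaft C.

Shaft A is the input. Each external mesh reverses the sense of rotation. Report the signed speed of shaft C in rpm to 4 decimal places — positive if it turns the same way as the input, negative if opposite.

+1151.9597 rpm (same as input, |ω| = 1151.9597 rpm)

Stage 1 [35T→32T]: ω = 1195.0000×35/32 = 1307.0312 rpm, dir flips to −; running = −1307.0312
Stage 2 [52T→59T]: ω = 1307.0312×52/59 = 1151.9597 rpm, dir flips to +; running = +1151.9597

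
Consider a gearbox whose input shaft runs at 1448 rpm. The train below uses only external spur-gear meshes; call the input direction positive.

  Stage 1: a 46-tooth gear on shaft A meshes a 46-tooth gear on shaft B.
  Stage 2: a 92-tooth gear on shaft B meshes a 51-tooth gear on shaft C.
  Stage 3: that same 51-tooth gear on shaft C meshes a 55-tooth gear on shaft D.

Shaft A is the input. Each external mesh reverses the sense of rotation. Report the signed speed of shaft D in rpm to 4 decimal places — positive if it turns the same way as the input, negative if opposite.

-2422.1091 rpm (opposite to input, |ω| = 2422.1091 rpm)

Stage 1 [46T→46T]: ω = 1448.0000×46/46 = 1448.0000 rpm, dir flips to −; running = −1448.0000
Stage 2 [92T→51T]: ω = 1448.0000×92/51 = 2612.0784 rpm, dir flips to +; running = +2612.0784
Stage 3 [51T→55T]: ω = 2612.0784×51/55 = 2422.1091 rpm, dir flips to −; running = −2422.1091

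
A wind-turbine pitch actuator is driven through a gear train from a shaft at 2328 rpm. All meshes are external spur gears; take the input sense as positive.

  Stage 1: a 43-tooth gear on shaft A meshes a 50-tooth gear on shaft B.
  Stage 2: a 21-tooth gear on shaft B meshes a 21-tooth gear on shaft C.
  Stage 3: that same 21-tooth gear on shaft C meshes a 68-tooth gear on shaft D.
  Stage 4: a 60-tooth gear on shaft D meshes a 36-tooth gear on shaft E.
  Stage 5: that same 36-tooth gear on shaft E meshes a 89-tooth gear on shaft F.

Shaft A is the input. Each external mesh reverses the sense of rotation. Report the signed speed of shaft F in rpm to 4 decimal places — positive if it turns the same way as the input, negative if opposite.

-416.8243 rpm (opposite to input, |ω| = 416.8243 rpm)

Stage 1 [43T→50T]: ω = 2328.0000×43/50 = 2002.0800 rpm, dir flips to −; running = −2002.0800
Stage 2 [21T→21T]: ω = 2002.0800×21/21 = 2002.0800 rpm, dir flips to +; running = +2002.0800
Stage 3 [21T→68T]: ω = 2002.0800×21/68 = 618.2894 rpm, dir flips to −; running = −618.2894
Stage 4 [60T→36T]: ω = 618.2894×60/36 = 1030.4824 rpm, dir flips to +; running = +1030.4824
Stage 5 [36T→89T]: ω = 1030.4824×36/89 = 416.8243 rpm, dir flips to −; running = −416.8243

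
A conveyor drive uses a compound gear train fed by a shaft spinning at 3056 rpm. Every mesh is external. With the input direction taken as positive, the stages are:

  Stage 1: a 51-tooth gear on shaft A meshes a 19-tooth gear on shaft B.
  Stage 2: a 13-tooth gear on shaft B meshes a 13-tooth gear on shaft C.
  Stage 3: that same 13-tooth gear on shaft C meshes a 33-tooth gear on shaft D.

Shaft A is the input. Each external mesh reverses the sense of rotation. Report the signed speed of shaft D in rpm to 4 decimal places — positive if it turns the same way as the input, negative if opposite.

Stage 1 [51T→19T]: ω = 3056.0000×51/19 = 8202.9474 rpm, dir flips to −; running = −8202.9474
Stage 2 [13T→13T]: ω = 8202.9474×13/13 = 8202.9474 rpm, dir flips to +; running = +8202.9474
Stage 3 [13T→33T]: ω = 8202.9474×13/33 = 3231.4641 rpm, dir flips to −; running = −3231.4641

-3231.4641 rpm (opposite to input, |ω| = 3231.4641 rpm)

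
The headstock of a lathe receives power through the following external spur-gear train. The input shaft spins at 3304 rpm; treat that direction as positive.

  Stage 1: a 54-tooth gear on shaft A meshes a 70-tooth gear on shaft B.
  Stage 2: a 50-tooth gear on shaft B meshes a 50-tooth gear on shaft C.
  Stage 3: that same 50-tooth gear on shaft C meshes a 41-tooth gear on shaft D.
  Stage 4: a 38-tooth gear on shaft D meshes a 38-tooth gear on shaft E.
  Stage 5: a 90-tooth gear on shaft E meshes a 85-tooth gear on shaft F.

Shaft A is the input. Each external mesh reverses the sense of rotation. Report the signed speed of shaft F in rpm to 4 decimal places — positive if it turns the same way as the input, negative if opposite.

-3291.1334 rpm (opposite to input, |ω| = 3291.1334 rpm)

Stage 1 [54T→70T]: ω = 3304.0000×54/70 = 2548.8000 rpm, dir flips to −; running = −2548.8000
Stage 2 [50T→50T]: ω = 2548.8000×50/50 = 2548.8000 rpm, dir flips to +; running = +2548.8000
Stage 3 [50T→41T]: ω = 2548.8000×50/41 = 3108.2927 rpm, dir flips to −; running = −3108.2927
Stage 4 [38T→38T]: ω = 3108.2927×38/38 = 3108.2927 rpm, dir flips to +; running = +3108.2927
Stage 5 [90T→85T]: ω = 3108.2927×90/85 = 3291.1334 rpm, dir flips to −; running = −3291.1334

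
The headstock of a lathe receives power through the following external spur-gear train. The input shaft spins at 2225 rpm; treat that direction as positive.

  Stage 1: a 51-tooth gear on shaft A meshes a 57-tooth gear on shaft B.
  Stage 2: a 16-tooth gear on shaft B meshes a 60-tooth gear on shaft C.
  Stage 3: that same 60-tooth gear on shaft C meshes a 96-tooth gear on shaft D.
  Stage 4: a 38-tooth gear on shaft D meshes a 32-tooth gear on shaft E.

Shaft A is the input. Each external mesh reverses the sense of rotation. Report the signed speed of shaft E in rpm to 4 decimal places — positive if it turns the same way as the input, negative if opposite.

Stage 1 [51T→57T]: ω = 2225.0000×51/57 = 1990.7895 rpm, dir flips to −; running = −1990.7895
Stage 2 [16T→60T]: ω = 1990.7895×16/60 = 530.8772 rpm, dir flips to +; running = +530.8772
Stage 3 [60T→96T]: ω = 530.8772×60/96 = 331.7982 rpm, dir flips to −; running = −331.7982
Stage 4 [38T→32T]: ω = 331.7982×38/32 = 394.0104 rpm, dir flips to +; running = +394.0104

+394.0104 rpm (same as input, |ω| = 394.0104 rpm)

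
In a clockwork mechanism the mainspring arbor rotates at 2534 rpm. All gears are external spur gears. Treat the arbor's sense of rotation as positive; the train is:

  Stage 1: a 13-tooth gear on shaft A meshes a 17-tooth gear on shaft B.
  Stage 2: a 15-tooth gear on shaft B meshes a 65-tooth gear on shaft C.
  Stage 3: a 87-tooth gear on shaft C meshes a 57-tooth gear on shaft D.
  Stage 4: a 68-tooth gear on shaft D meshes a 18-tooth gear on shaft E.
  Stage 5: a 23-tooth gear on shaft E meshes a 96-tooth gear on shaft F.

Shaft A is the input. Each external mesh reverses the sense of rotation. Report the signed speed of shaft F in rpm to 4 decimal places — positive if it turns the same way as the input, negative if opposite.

-617.7551 rpm (opposite to input, |ω| = 617.7551 rpm)

Stage 1 [13T→17T]: ω = 2534.0000×13/17 = 1937.7647 rpm, dir flips to −; running = −1937.7647
Stage 2 [15T→65T]: ω = 1937.7647×15/65 = 447.1765 rpm, dir flips to +; running = +447.1765
Stage 3 [87T→57T]: ω = 447.1765×87/57 = 682.5325 rpm, dir flips to −; running = −682.5325
Stage 4 [68T→18T]: ω = 682.5325×68/18 = 2578.4561 rpm, dir flips to +; running = +2578.4561
Stage 5 [23T→96T]: ω = 2578.4561×23/96 = 617.7551 rpm, dir flips to −; running = −617.7551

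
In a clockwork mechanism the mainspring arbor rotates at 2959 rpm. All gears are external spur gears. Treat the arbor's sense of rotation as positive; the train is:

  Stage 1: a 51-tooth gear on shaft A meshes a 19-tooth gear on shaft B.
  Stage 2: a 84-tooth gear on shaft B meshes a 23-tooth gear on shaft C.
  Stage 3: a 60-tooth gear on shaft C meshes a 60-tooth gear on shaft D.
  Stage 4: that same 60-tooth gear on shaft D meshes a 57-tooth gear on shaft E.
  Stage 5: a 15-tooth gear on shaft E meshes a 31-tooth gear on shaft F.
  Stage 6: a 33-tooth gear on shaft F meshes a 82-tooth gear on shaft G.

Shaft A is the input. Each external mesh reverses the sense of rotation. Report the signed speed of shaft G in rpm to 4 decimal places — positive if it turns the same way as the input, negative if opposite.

Stage 1 [51T→19T]: ω = 2959.0000×51/19 = 7942.5789 rpm, dir flips to −; running = −7942.5789
Stage 2 [84T→23T]: ω = 7942.5789×84/23 = 29007.6796 rpm, dir flips to +; running = +29007.6796
Stage 3 [60T→60T]: ω = 29007.6796×60/60 = 29007.6796 rpm, dir flips to −; running = −29007.6796
Stage 4 [60T→57T]: ω = 29007.6796×60/57 = 30534.3996 rpm, dir flips to +; running = +30534.3996
Stage 5 [15T→31T]: ω = 30534.3996×15/31 = 14774.7095 rpm, dir flips to −; running = −14774.7095
Stage 6 [33T→82T]: ω = 14774.7095×33/82 = 5945.9197 rpm, dir flips to +; running = +5945.9197

+5945.9197 rpm (same as input, |ω| = 5945.9197 rpm)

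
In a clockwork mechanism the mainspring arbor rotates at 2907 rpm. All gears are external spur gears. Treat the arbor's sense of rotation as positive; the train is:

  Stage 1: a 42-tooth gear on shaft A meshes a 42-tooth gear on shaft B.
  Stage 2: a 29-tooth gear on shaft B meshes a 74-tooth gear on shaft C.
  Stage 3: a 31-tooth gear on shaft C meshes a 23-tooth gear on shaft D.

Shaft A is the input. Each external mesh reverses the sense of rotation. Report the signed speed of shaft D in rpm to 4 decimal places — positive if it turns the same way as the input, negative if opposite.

Stage 1 [42T→42T]: ω = 2907.0000×42/42 = 2907.0000 rpm, dir flips to −; running = −2907.0000
Stage 2 [29T→74T]: ω = 2907.0000×29/74 = 1139.2297 rpm, dir flips to +; running = +1139.2297
Stage 3 [31T→23T]: ω = 1139.2297×31/23 = 1535.4835 rpm, dir flips to −; running = −1535.4835

-1535.4835 rpm (opposite to input, |ω| = 1535.4835 rpm)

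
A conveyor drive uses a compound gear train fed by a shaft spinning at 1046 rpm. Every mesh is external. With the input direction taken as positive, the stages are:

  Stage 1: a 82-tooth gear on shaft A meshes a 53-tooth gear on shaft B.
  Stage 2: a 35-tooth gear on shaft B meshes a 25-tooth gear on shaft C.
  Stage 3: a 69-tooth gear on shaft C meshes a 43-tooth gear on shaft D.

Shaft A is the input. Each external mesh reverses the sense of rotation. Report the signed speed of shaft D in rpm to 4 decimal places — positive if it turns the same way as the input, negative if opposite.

-3635.6188 rpm (opposite to input, |ω| = 3635.6188 rpm)

Stage 1 [82T→53T]: ω = 1046.0000×82/53 = 1618.3396 rpm, dir flips to −; running = −1618.3396
Stage 2 [35T→25T]: ω = 1618.3396×35/25 = 2265.6755 rpm, dir flips to +; running = +2265.6755
Stage 3 [69T→43T]: ω = 2265.6755×69/43 = 3635.6188 rpm, dir flips to −; running = −3635.6188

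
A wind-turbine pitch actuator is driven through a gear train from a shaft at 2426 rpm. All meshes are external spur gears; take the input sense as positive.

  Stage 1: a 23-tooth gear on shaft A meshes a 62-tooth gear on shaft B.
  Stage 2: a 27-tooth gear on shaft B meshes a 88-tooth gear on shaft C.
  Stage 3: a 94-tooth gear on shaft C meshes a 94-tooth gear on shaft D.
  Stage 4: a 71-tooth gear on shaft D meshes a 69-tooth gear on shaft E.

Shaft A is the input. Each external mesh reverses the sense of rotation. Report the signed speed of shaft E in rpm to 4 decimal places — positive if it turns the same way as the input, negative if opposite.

Stage 1 [23T→62T]: ω = 2426.0000×23/62 = 899.9677 rpm, dir flips to −; running = −899.9677
Stage 2 [27T→88T]: ω = 899.9677×27/88 = 276.1265 rpm, dir flips to +; running = +276.1265
Stage 3 [94T→94T]: ω = 276.1265×94/94 = 276.1265 rpm, dir flips to −; running = −276.1265
Stage 4 [71T→69T]: ω = 276.1265×71/69 = 284.1301 rpm, dir flips to +; running = +284.1301

+284.1301 rpm (same as input, |ω| = 284.1301 rpm)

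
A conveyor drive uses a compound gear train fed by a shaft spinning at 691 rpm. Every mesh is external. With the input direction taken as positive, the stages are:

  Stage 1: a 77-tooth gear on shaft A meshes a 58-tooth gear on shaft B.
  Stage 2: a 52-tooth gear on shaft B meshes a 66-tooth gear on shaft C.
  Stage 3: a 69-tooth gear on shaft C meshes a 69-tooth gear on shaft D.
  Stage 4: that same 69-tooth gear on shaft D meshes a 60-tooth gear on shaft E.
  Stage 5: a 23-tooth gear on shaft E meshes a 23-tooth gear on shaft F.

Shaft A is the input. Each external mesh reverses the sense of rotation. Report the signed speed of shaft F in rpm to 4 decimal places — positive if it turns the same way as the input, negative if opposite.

-831.1856 rpm (opposite to input, |ω| = 831.1856 rpm)

Stage 1 [77T→58T]: ω = 691.0000×77/58 = 917.3621 rpm, dir flips to −; running = −917.3621
Stage 2 [52T→66T]: ω = 917.3621×52/66 = 722.7701 rpm, dir flips to +; running = +722.7701
Stage 3 [69T→69T]: ω = 722.7701×69/69 = 722.7701 rpm, dir flips to −; running = −722.7701
Stage 4 [69T→60T]: ω = 722.7701×69/60 = 831.1856 rpm, dir flips to +; running = +831.1856
Stage 5 [23T→23T]: ω = 831.1856×23/23 = 831.1856 rpm, dir flips to −; running = −831.1856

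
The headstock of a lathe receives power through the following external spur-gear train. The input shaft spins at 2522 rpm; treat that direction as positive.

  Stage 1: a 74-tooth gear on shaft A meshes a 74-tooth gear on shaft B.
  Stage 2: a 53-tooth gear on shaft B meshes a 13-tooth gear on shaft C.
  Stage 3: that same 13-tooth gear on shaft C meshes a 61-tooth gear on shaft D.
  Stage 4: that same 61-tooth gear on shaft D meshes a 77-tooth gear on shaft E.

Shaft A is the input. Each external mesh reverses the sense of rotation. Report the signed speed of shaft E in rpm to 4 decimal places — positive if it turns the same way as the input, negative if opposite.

+1735.9221 rpm (same as input, |ω| = 1735.9221 rpm)

Stage 1 [74T→74T]: ω = 2522.0000×74/74 = 2522.0000 rpm, dir flips to −; running = −2522.0000
Stage 2 [53T→13T]: ω = 2522.0000×53/13 = 10282.0000 rpm, dir flips to +; running = +10282.0000
Stage 3 [13T→61T]: ω = 10282.0000×13/61 = 2191.2459 rpm, dir flips to −; running = −2191.2459
Stage 4 [61T→77T]: ω = 2191.2459×61/77 = 1735.9221 rpm, dir flips to +; running = +1735.9221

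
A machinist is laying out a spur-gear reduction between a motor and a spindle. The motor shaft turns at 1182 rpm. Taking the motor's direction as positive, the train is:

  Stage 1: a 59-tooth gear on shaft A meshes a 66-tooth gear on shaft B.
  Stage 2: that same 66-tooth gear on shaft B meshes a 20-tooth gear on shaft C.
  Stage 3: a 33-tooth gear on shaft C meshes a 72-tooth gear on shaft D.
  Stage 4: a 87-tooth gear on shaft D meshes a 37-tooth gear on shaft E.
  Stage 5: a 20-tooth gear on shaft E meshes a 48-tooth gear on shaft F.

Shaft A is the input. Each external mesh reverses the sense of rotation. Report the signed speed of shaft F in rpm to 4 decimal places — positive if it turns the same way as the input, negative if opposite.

-1565.7673 rpm (opposite to input, |ω| = 1565.7673 rpm)

Stage 1 [59T→66T]: ω = 1182.0000×59/66 = 1056.6364 rpm, dir flips to −; running = −1056.6364
Stage 2 [66T→20T]: ω = 1056.6364×66/20 = 3486.9000 rpm, dir flips to +; running = +3486.9000
Stage 3 [33T→72T]: ω = 3486.9000×33/72 = 1598.1625 rpm, dir flips to −; running = −1598.1625
Stage 4 [87T→37T]: ω = 1598.1625×87/37 = 3757.8416 rpm, dir flips to +; running = +3757.8416
Stage 5 [20T→48T]: ω = 3757.8416×20/48 = 1565.7673 rpm, dir flips to −; running = −1565.7673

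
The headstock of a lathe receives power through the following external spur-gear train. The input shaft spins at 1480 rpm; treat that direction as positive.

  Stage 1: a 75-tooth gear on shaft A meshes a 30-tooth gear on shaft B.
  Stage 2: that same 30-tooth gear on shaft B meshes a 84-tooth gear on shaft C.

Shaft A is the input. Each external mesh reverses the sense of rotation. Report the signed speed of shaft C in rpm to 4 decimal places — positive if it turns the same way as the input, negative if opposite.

+1321.4286 rpm (same as input, |ω| = 1321.4286 rpm)

Stage 1 [75T→30T]: ω = 1480.0000×75/30 = 3700.0000 rpm, dir flips to −; running = −3700.0000
Stage 2 [30T→84T]: ω = 3700.0000×30/84 = 1321.4286 rpm, dir flips to +; running = +1321.4286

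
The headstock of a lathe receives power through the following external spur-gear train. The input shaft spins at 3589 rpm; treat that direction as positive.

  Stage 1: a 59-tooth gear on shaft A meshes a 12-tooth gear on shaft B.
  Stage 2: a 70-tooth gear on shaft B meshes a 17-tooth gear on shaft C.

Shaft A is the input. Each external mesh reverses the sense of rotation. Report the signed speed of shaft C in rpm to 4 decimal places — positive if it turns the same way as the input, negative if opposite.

Stage 1 [59T→12T]: ω = 3589.0000×59/12 = 17645.9167 rpm, dir flips to −; running = −17645.9167
Stage 2 [70T→17T]: ω = 17645.9167×70/17 = 72659.6569 rpm, dir flips to +; running = +72659.6569

+72659.6569 rpm (same as input, |ω| = 72659.6569 rpm)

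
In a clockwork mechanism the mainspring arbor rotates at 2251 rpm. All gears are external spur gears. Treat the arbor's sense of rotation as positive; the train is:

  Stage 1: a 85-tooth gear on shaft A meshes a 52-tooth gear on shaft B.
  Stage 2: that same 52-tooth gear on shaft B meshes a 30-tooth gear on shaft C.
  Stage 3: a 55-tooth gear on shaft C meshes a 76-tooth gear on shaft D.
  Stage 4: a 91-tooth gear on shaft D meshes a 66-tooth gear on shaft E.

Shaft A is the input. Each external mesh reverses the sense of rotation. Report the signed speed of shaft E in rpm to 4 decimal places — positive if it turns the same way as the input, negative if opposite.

Stage 1 [85T→52T]: ω = 2251.0000×85/52 = 3679.5192 rpm, dir flips to −; running = −3679.5192
Stage 2 [52T→30T]: ω = 3679.5192×52/30 = 6377.8333 rpm, dir flips to +; running = +6377.8333
Stage 3 [55T→76T]: ω = 6377.8333×55/76 = 4615.5373 rpm, dir flips to −; running = −4615.5373
Stage 4 [91T→66T]: ω = 4615.5373×91/66 = 6363.8469 rpm, dir flips to +; running = +6363.8469

+6363.8469 rpm (same as input, |ω| = 6363.8469 rpm)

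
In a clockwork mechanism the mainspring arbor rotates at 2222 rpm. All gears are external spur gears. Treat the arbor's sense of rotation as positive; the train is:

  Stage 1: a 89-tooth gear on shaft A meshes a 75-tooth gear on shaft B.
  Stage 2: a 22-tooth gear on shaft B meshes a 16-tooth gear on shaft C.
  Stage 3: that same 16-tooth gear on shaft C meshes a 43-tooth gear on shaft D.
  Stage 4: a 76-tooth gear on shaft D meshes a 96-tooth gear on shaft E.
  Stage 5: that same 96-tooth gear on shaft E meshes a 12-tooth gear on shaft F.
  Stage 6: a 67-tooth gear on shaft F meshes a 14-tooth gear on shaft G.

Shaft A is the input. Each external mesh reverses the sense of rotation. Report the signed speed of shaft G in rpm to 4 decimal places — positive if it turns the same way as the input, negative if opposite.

Stage 1 [89T→75T]: ω = 2222.0000×89/75 = 2636.7733 rpm, dir flips to −; running = −2636.7733
Stage 2 [22T→16T]: ω = 2636.7733×22/16 = 3625.5633 rpm, dir flips to +; running = +3625.5633
Stage 3 [16T→43T]: ω = 3625.5633×16/43 = 1349.0468 rpm, dir flips to −; running = −1349.0468
Stage 4 [76T→96T]: ω = 1349.0468×76/96 = 1067.9954 rpm, dir flips to +; running = +1067.9954
Stage 5 [96T→12T]: ω = 1067.9954×96/12 = 8543.9632 rpm, dir flips to −; running = −8543.9632
Stage 6 [67T→14T]: ω = 8543.9632×67/14 = 40888.9668 rpm, dir flips to +; running = +40888.9668

+40888.9668 rpm (same as input, |ω| = 40888.9668 rpm)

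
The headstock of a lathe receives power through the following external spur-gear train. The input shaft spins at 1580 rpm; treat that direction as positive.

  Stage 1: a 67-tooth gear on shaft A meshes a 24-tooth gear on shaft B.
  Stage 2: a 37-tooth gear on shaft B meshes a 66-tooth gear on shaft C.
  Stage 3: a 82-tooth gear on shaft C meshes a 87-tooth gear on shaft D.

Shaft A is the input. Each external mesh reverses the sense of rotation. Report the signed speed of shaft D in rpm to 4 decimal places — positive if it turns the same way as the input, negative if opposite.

Stage 1 [67T→24T]: ω = 1580.0000×67/24 = 4410.8333 rpm, dir flips to −; running = −4410.8333
Stage 2 [37T→66T]: ω = 4410.8333×37/66 = 2472.7399 rpm, dir flips to +; running = +2472.7399
Stage 3 [82T→87T]: ω = 2472.7399×82/87 = 2330.6284 rpm, dir flips to −; running = −2330.6284

-2330.6284 rpm (opposite to input, |ω| = 2330.6284 rpm)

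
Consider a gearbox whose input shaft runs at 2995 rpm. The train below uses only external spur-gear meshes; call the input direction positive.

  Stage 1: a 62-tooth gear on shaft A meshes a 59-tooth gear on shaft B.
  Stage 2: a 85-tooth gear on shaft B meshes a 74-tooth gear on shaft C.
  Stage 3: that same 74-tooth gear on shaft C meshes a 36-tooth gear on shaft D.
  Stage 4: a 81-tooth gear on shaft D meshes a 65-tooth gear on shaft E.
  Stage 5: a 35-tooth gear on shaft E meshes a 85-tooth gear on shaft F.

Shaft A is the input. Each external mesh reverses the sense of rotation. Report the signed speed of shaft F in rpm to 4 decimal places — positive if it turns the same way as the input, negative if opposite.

Stage 1 [62T→59T]: ω = 2995.0000×62/59 = 3147.2881 rpm, dir flips to −; running = −3147.2881
Stage 2 [85T→74T]: ω = 3147.2881×85/74 = 3615.1283 rpm, dir flips to +; running = +3615.1283
Stage 3 [74T→36T]: ω = 3615.1283×74/36 = 7431.0970 rpm, dir flips to −; running = −7431.0970
Stage 4 [81T→65T]: ω = 7431.0970×81/65 = 9260.2901 rpm, dir flips to +; running = +9260.2901
Stage 5 [35T→85T]: ω = 9260.2901×35/85 = 3813.0606 rpm, dir flips to −; running = −3813.0606

-3813.0606 rpm (opposite to input, |ω| = 3813.0606 rpm)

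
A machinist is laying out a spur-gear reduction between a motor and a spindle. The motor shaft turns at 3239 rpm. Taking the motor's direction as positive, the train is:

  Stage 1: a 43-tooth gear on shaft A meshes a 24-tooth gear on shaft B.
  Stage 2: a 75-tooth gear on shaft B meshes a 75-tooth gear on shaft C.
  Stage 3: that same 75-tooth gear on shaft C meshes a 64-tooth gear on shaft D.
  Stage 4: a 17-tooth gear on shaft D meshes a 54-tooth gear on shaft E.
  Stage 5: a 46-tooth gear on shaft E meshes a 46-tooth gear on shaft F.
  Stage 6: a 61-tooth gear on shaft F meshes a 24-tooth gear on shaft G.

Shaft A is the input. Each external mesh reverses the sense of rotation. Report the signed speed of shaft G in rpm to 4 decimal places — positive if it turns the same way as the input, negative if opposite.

Stage 1 [43T→24T]: ω = 3239.0000×43/24 = 5803.2083 rpm, dir flips to −; running = −5803.2083
Stage 2 [75T→75T]: ω = 5803.2083×75/75 = 5803.2083 rpm, dir flips to +; running = +5803.2083
Stage 3 [75T→64T]: ω = 5803.2083×75/64 = 6800.6348 rpm, dir flips to −; running = −6800.6348
Stage 4 [17T→54T]: ω = 6800.6348×17/54 = 2140.9406 rpm, dir flips to +; running = +2140.9406
Stage 5 [46T→46T]: ω = 2140.9406×46/46 = 2140.9406 rpm, dir flips to −; running = −2140.9406
Stage 6 [61T→24T]: ω = 2140.9406×61/24 = 5441.5573 rpm, dir flips to +; running = +5441.5573

+5441.5573 rpm (same as input, |ω| = 5441.5573 rpm)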